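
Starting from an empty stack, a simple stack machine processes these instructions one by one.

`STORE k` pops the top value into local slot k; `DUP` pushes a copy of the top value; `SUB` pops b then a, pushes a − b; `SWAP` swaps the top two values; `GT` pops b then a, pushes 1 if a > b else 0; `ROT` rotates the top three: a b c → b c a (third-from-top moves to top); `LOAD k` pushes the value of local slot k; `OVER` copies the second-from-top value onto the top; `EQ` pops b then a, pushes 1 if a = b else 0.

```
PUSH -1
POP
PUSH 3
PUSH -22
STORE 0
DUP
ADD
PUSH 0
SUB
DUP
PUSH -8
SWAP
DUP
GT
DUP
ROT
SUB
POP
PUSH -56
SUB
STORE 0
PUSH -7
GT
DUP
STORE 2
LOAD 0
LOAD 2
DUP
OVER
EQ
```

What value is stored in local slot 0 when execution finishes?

PUSH -1  → -1
POP      → (empty)
PUSH 3   → 3
PUSH -22 → 3 -22
STORE 0  → 3
DUP      → 3 3
ADD      → 6
PUSH 0   → 6 0
SUB      → 6
DUP      → 6 6
PUSH -8  → 6 6 -8
SWAP     → 6 -8 6
DUP      → 6 -8 6 6
GT       → 6 -8 0
DUP      → 6 -8 0 0
ROT      → 6 0 0 -8
SUB      → 6 0 8
POP      → 6 0
PUSH -56 → 6 0 -56
SUB      → 6 56
STORE 0  → 6
PUSH -7  → 6 -7
GT       → 1
DUP      → 1 1
STORE 2  → 1
LOAD 0   → 1 56
LOAD 2   → 1 56 1
DUP      → 1 56 1 1
OVER     → 1 56 1 1 1
EQ       → 1 56 1 1

56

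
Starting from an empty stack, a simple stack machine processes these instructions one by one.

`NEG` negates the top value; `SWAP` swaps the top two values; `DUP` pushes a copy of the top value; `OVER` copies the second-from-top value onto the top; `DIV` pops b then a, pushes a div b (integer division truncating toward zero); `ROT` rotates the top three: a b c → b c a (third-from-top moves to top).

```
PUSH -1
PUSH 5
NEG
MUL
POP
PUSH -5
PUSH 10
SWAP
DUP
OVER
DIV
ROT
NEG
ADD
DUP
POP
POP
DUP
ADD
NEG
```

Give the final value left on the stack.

PUSH -1 : [-1]
PUSH 5  : [-1, 5]
NEG     : [-1, -5]
MUL     : [5]
POP     : []
PUSH -5 : [-5]
PUSH 10 : [-5, 10]
SWAP    : [10, -5]
DUP     : [10, -5, -5]
OVER    : [10, -5, -5, -5]
DIV     : [10, -5, 1]
ROT     : [-5, 1, 10]
NEG     : [-5, 1, -10]
ADD     : [-5, -9]
DUP     : [-5, -9, -9]
POP     : [-5, -9]
POP     : [-5]
DUP     : [-5, -5]
ADD     : [-10]
NEG     : [10]

10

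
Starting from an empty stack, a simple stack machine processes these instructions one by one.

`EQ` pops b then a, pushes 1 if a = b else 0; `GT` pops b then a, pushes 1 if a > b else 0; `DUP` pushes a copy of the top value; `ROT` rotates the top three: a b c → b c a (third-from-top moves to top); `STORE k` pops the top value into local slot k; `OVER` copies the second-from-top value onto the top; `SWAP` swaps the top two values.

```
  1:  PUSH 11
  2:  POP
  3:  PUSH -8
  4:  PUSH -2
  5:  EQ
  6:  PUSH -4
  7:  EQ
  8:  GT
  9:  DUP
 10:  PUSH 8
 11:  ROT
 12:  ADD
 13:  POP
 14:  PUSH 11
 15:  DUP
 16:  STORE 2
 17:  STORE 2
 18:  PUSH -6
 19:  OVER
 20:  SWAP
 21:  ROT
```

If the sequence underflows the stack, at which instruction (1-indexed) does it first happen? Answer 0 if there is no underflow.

8

PUSH 11  11
POP      (empty)
PUSH -8  -8
PUSH -2  -8 -2
EQ       0
PUSH -4  0 -4
EQ       0
GT  — needs 2 operands, stack has 1 → underflow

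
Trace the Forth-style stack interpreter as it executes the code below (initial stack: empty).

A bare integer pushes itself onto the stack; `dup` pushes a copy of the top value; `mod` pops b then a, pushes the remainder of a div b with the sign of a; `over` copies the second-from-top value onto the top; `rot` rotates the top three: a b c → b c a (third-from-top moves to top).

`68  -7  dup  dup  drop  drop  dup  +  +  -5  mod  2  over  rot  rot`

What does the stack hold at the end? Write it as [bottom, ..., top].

[4, 4, 2]

68   → [68]
-7   → [68, -7]
dup  → [68, -7, -7]
dup  → [68, -7, -7, -7]
drop → [68, -7, -7]
drop → [68, -7]
dup  → [68, -7, -7]
+    → [68, -14]
+    → [54]
-5   → [54, -5]
mod  → [4]
2    → [4, 2]
over → [4, 2, 4]
rot  → [2, 4, 4]
rot  → [4, 4, 2]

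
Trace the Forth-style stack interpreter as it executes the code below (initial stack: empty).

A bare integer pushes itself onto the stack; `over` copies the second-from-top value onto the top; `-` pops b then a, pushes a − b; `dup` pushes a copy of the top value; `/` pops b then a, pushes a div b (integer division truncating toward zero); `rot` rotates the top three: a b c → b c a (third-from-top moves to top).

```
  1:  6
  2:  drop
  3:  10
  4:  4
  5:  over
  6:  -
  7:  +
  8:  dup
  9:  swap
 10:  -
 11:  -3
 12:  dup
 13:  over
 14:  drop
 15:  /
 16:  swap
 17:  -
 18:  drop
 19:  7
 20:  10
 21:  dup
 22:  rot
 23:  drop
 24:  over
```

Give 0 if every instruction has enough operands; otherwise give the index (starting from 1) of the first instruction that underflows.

0

6    : 6
drop : (empty)
10   : 10
4    : 10 4
over : 10 4 10
-    : 10 -6
+    : 4
dup  : 4 4
swap : 4 4
-    : 0
-3   : 0 -3
dup  : 0 -3 -3
over : 0 -3 -3 -3
drop : 0 -3 -3
/    : 0 1
swap : 1 0
-    : 1
drop : (empty)
7    : 7
10   : 7 10
dup  : 7 10 10
rot  : 10 10 7
drop : 10 10
over : 10 10 10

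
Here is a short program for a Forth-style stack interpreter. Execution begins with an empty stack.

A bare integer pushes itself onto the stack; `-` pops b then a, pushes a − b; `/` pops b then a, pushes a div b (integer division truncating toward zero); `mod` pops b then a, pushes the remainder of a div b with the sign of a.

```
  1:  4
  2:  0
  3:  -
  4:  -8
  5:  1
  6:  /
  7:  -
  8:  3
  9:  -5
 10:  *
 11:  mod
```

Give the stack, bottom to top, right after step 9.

4  -> 4
0  -> 4 0
-  -> 4
-8 -> 4 -8
1  -> 4 -8 1
/  -> 4 -8
-  -> 12
3  -> 12 3
-5 -> 12 3 -5

[12, 3, -5]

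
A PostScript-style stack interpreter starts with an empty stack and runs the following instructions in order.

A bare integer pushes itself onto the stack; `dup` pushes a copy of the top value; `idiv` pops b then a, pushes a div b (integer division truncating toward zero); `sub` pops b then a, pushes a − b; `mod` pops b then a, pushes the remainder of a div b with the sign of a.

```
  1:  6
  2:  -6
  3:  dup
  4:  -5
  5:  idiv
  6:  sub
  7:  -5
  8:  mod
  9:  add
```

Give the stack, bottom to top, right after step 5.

6    → [6]
-6   → [6, -6]
dup  → [6, -6, -6]
-5   → [6, -6, -6, -5]
idiv → [6, -6, 1]

[6, -6, 1]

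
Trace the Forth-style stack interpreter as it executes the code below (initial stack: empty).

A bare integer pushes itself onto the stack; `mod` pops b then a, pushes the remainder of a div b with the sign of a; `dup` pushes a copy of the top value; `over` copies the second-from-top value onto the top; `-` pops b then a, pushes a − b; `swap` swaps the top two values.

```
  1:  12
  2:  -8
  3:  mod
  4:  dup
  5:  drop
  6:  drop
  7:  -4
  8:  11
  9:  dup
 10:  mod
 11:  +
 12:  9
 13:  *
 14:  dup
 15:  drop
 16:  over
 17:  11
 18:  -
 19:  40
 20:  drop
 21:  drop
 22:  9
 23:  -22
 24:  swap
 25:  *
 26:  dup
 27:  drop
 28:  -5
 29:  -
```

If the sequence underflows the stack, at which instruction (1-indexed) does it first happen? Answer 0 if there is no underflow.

16

12   -> [12]
-8   -> [12, -8]
mod  -> [4]
dup  -> [4, 4]
drop -> [4]
drop -> []
-4   -> [-4]
11   -> [-4, 11]
dup  -> [-4, 11, 11]
mod  -> [-4, 0]
+    -> [-4]
9    -> [-4, 9]
*    -> [-36]
dup  -> [-36, -36]
drop -> [-36]
over  — needs 2 operands, stack has 1 → underflow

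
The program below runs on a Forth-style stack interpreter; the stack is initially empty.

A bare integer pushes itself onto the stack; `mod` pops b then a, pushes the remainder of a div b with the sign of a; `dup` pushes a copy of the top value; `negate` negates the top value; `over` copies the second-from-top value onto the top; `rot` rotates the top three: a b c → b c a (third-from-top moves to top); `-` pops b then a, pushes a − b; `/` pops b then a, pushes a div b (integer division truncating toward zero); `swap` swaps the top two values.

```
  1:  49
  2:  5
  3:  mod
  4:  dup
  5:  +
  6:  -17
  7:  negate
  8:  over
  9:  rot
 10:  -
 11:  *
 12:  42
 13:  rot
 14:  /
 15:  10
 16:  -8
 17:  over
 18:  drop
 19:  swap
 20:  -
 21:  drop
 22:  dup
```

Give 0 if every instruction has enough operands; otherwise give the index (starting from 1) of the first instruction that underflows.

13

49     -> 49
5      -> 49 5
mod    -> 4
dup    -> 4 4
+      -> 8
-17    -> 8 -17
negate -> 8 17
over   -> 8 17 8
rot    -> 17 8 8
-      -> 17 0
*      -> 0
42     -> 0 42
rot  — needs 3 operands, stack has 2 → underflow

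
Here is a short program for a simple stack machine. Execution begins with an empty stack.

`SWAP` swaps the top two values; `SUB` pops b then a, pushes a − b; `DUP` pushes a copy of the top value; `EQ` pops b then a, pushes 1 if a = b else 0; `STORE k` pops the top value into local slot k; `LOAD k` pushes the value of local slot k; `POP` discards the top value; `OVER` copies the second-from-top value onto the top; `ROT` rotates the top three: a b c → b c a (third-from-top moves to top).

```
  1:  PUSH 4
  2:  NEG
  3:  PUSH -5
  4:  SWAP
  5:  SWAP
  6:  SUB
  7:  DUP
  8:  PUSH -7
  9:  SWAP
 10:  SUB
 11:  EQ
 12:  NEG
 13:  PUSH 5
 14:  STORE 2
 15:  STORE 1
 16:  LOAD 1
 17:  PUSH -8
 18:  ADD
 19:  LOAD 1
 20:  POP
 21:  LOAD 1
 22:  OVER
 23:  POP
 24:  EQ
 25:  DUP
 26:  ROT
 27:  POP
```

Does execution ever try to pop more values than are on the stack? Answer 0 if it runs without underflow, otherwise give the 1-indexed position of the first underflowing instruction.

26

PUSH 4  → 4
NEG     → -4
PUSH -5 → -4 -5
SWAP    → -5 -4
SWAP    → -4 -5
SUB     → 1
DUP     → 1 1
PUSH -7 → 1 1 -7
SWAP    → 1 -7 1
SUB     → 1 -8
EQ      → 0
NEG     → 0
PUSH 5  → 0 5
STORE 2 → 0
STORE 1 → (empty)
LOAD 1  → 0
PUSH -8 → 0 -8
ADD     → -8
LOAD 1  → -8 0
POP     → -8
LOAD 1  → -8 0
OVER    → -8 0 -8
POP     → -8 0
EQ      → 0
DUP     → 0 0
ROT  — needs 3 operands, stack has 2 → underflow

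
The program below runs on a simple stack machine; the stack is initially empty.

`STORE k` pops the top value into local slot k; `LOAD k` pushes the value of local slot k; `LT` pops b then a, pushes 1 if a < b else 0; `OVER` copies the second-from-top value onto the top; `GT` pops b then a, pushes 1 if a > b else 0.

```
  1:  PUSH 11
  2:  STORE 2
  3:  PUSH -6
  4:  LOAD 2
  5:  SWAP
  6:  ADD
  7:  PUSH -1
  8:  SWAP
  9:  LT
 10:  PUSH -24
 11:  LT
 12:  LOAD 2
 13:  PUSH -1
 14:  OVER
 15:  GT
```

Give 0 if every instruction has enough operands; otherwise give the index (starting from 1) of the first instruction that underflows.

0

PUSH 11  -> [11]
STORE 2  -> []
PUSH -6  -> [-6]
LOAD 2   -> [-6, 11]
SWAP     -> [11, -6]
ADD      -> [5]
PUSH -1  -> [5, -1]
SWAP     -> [-1, 5]
LT       -> [1]
PUSH -24 -> [1, -24]
LT       -> [0]
LOAD 2   -> [0, 11]
PUSH -1  -> [0, 11, -1]
OVER     -> [0, 11, -1, 11]
GT       -> [0, 11, 0]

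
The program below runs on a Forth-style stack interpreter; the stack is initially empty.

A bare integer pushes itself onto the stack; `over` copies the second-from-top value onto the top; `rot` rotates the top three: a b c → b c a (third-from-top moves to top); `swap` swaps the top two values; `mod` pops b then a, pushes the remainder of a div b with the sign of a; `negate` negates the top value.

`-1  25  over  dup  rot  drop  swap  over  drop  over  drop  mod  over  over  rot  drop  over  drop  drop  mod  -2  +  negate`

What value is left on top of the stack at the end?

2

-1     -> [-1]
25     -> [-1, 25]
over   -> [-1, 25, -1]
dup    -> [-1, 25, -1, -1]
rot    -> [-1, -1, -1, 25]
drop   -> [-1, -1, -1]
swap   -> [-1, -1, -1]
over   -> [-1, -1, -1, -1]
drop   -> [-1, -1, -1]
over   -> [-1, -1, -1, -1]
drop   -> [-1, -1, -1]
mod    -> [-1, 0]
over   -> [-1, 0, -1]
over   -> [-1, 0, -1, 0]
rot    -> [-1, -1, 0, 0]
drop   -> [-1, -1, 0]
over   -> [-1, -1, 0, -1]
drop   -> [-1, -1, 0]
drop   -> [-1, -1]
mod    -> [0]
-2     -> [0, -2]
+      -> [-2]
negate -> [2]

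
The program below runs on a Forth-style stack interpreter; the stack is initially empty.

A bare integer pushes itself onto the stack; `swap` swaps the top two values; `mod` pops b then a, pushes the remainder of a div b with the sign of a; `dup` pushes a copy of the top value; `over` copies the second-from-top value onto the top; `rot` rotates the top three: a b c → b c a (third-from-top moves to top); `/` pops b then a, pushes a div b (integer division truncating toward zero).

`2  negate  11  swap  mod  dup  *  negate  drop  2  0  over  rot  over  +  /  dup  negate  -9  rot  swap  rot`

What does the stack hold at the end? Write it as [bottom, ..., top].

[0, 0, -9, 0]

2      -> [2]
negate -> [-2]
11     -> [-2, 11]
swap   -> [11, -2]
mod    -> [1]
dup    -> [1, 1]
*      -> [1]
negate -> [-1]
drop   -> []
2      -> [2]
0      -> [2, 0]
over   -> [2, 0, 2]
rot    -> [0, 2, 2]
over   -> [0, 2, 2, 2]
+      -> [0, 2, 4]
/      -> [0, 0]
dup    -> [0, 0, 0]
negate -> [0, 0, 0]
-9     -> [0, 0, 0, -9]
rot    -> [0, 0, -9, 0]
swap   -> [0, 0, 0, -9]
rot    -> [0, 0, -9, 0]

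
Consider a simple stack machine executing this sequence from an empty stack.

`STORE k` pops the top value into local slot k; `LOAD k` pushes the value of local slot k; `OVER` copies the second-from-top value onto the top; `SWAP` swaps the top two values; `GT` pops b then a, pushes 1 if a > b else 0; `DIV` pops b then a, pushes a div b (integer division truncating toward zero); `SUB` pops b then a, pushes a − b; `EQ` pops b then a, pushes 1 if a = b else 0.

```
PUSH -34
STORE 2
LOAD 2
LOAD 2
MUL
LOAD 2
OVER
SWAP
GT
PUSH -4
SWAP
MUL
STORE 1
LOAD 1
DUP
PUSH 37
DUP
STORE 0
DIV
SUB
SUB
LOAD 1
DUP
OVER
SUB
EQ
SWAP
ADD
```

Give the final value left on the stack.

PUSH -34 → -34
STORE 2  → (empty)
LOAD 2   → -34
LOAD 2   → -34 -34
MUL      → 1156
LOAD 2   → 1156 -34
OVER     → 1156 -34 1156
SWAP     → 1156 1156 -34
GT       → 1156 1
PUSH -4  → 1156 1 -4
SWAP     → 1156 -4 1
MUL      → 1156 -4
STORE 1  → 1156
LOAD 1   → 1156 -4
DUP      → 1156 -4 -4
PUSH 37  → 1156 -4 -4 37
DUP      → 1156 -4 -4 37 37
STORE 0  → 1156 -4 -4 37
DIV      → 1156 -4 0
SUB      → 1156 -4
SUB      → 1160
LOAD 1   → 1160 -4
DUP      → 1160 -4 -4
OVER     → 1160 -4 -4 -4
SUB      → 1160 -4 0
EQ       → 1160 0
SWAP     → 0 1160
ADD      → 1160

1160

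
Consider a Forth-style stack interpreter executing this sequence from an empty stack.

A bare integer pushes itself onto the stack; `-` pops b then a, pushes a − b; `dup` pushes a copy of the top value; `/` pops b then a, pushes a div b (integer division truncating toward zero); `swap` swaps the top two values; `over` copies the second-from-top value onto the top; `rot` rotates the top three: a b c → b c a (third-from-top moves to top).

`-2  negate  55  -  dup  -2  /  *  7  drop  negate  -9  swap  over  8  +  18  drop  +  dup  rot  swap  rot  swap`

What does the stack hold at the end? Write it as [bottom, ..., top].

-2     → [-2]
negate → [2]
55     → [2, 55]
-      → [-53]
dup    → [-53, -53]
-2     → [-53, -53, -2]
/      → [-53, 26]
*      → [-1378]
7      → [-1378, 7]
drop   → [-1378]
negate → [1378]
-9     → [1378, -9]
swap   → [-9, 1378]
over   → [-9, 1378, -9]
8      → [-9, 1378, -9, 8]
+      → [-9, 1378, -1]
18     → [-9, 1378, -1, 18]
drop   → [-9, 1378, -1]
+      → [-9, 1377]
dup    → [-9, 1377, 1377]
rot    → [1377, 1377, -9]
swap   → [1377, -9, 1377]
rot    → [-9, 1377, 1377]
swap   → [-9, 1377, 1377]

[-9, 1377, 1377]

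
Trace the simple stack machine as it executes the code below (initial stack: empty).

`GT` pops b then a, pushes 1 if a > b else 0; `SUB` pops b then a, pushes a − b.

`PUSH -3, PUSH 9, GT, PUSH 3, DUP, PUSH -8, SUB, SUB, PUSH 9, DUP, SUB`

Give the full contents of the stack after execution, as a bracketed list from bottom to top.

PUSH -3  [-3]
PUSH 9   [-3, 9]
GT       [0]
PUSH 3   [0, 3]
DUP      [0, 3, 3]
PUSH -8  [0, 3, 3, -8]
SUB      [0, 3, 11]
SUB      [0, -8]
PUSH 9   [0, -8, 9]
DUP      [0, -8, 9, 9]
SUB      [0, -8, 0]

[0, -8, 0]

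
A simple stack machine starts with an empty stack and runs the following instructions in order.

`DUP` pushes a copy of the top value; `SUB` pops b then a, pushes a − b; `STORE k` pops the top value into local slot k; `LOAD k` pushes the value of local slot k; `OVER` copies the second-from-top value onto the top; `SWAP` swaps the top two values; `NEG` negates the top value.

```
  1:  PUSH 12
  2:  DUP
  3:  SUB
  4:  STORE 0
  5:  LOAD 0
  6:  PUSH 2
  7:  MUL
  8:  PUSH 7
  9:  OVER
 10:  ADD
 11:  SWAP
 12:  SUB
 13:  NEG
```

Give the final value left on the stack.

-7

PUSH 12 -> 12
DUP     -> 12 12
SUB     -> 0
STORE 0 -> (empty)
LOAD 0  -> 0
PUSH 2  -> 0 2
MUL     -> 0
PUSH 7  -> 0 7
OVER    -> 0 7 0
ADD     -> 0 7
SWAP    -> 7 0
SUB     -> 7
NEG     -> -7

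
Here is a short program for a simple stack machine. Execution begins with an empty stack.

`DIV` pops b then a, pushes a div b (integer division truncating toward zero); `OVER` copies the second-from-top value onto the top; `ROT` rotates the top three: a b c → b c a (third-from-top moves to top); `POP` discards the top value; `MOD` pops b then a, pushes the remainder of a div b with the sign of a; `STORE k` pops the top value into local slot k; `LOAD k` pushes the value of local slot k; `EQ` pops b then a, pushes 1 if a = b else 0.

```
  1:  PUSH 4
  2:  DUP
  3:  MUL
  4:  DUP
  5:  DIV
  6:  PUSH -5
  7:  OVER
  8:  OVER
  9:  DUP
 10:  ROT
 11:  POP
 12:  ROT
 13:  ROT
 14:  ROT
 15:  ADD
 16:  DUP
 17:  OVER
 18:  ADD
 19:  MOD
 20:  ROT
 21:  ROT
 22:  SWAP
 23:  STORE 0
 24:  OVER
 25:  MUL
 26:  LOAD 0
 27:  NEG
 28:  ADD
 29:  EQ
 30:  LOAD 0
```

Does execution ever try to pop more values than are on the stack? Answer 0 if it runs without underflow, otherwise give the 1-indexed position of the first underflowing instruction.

0

PUSH 4  -> 4
DUP     -> 4 4
MUL     -> 16
DUP     -> 16 16
DIV     -> 1
PUSH -5 -> 1 -5
OVER    -> 1 -5 1
OVER    -> 1 -5 1 -5
DUP     -> 1 -5 1 -5 -5
ROT     -> 1 -5 -5 -5 1
POP     -> 1 -5 -5 -5
ROT     -> 1 -5 -5 -5
ROT     -> 1 -5 -5 -5
ROT     -> 1 -5 -5 -5
ADD     -> 1 -5 -10
DUP     -> 1 -5 -10 -10
OVER    -> 1 -5 -10 -10 -10
ADD     -> 1 -5 -10 -20
MOD     -> 1 -5 -10
ROT     -> -5 -10 1
ROT     -> -10 1 -5
SWAP    -> -10 -5 1
STORE 0 -> -10 -5
OVER    -> -10 -5 -10
MUL     -> -10 50
LOAD 0  -> -10 50 1
NEG     -> -10 50 -1
ADD     -> -10 49
EQ      -> 0
LOAD 0  -> 0 1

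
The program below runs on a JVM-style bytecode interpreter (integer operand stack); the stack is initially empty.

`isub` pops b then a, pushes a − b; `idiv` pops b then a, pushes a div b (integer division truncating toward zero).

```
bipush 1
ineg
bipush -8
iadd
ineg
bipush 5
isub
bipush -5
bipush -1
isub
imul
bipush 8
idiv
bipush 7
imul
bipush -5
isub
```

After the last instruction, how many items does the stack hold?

1

bipush 1   1
ineg       -1
bipush -8  -1 -8
iadd       -9
ineg       9
bipush 5   9 5
isub       4
bipush -5  4 -5
bipush -1  4 -5 -1
isub       4 -4
imul       -16
bipush 8   -16 8
idiv       -2
bipush 7   -2 7
imul       -14
bipush -5  -14 -5
isub       -9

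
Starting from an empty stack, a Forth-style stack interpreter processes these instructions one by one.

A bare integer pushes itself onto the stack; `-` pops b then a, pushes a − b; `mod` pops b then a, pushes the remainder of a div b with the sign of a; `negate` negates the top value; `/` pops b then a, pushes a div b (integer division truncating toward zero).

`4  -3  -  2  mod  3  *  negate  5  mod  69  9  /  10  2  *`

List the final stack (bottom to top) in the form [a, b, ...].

[-3, 7, 20]

4       4
-3      4 -3
-       7
2       7 2
mod     1
3       1 3
*       3
negate  -3
5       -3 5
mod     -3
69      -3 69
9       -3 69 9
/       -3 7
10      -3 7 10
2       -3 7 10 2
*       -3 7 20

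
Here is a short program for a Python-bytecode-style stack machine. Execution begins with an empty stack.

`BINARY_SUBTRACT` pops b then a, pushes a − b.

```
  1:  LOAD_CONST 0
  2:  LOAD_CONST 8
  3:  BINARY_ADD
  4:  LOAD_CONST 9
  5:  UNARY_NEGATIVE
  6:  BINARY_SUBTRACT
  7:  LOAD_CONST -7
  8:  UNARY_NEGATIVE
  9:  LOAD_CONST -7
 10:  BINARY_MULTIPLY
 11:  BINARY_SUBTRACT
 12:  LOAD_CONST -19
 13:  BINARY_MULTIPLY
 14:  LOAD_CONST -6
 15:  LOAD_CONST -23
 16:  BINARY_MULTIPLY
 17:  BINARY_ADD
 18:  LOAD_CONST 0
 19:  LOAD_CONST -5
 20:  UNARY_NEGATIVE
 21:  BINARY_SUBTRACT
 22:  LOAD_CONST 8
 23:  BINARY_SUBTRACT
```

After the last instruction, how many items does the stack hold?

2

LOAD_CONST 0     [0]
LOAD_CONST 8     [0, 8]
BINARY_ADD       [8]
LOAD_CONST 9     [8, 9]
UNARY_NEGATIVE   [8, -9]
BINARY_SUBTRACT  [17]
LOAD_CONST -7    [17, -7]
UNARY_NEGATIVE   [17, 7]
LOAD_CONST -7    [17, 7, -7]
BINARY_MULTIPLY  [17, -49]
BINARY_SUBTRACT  [66]
LOAD_CONST -19   [66, -19]
BINARY_MULTIPLY  [-1254]
LOAD_CONST -6    [-1254, -6]
LOAD_CONST -23   [-1254, -6, -23]
BINARY_MULTIPLY  [-1254, 138]
BINARY_ADD       [-1116]
LOAD_CONST 0     [-1116, 0]
LOAD_CONST -5    [-1116, 0, -5]
UNARY_NEGATIVE   [-1116, 0, 5]
BINARY_SUBTRACT  [-1116, -5]
LOAD_CONST 8     [-1116, -5, 8]
BINARY_SUBTRACT  [-1116, -13]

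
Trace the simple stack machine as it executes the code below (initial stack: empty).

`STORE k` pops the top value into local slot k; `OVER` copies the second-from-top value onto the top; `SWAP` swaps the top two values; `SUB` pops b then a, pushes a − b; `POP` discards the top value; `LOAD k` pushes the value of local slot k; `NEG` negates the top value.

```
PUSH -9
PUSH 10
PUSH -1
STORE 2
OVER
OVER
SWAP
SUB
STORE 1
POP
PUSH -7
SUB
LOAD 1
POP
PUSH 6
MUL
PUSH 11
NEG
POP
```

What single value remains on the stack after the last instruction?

-12

PUSH -9  -9
PUSH 10  -9 10
PUSH -1  -9 10 -1
STORE 2  -9 10
OVER     -9 10 -9
OVER     -9 10 -9 10
SWAP     -9 10 10 -9
SUB      -9 10 19
STORE 1  -9 10
POP      -9
PUSH -7  -9 -7
SUB      -2
LOAD 1   -2 19
POP      -2
PUSH 6   -2 6
MUL      -12
PUSH 11  -12 11
NEG      -12 -11
POP      -12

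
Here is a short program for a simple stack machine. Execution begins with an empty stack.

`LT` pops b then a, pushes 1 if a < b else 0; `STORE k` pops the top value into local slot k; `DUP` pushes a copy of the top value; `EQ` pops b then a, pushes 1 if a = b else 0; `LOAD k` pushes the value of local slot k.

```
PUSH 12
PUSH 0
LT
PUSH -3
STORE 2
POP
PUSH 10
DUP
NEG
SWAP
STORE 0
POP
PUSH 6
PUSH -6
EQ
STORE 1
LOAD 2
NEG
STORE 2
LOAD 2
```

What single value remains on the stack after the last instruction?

3

PUSH 12 → 12
PUSH 0  → 12 0
LT      → 0
PUSH -3 → 0 -3
STORE 2 → 0
POP     → (empty)
PUSH 10 → 10
DUP     → 10 10
NEG     → 10 -10
SWAP    → -10 10
STORE 0 → -10
POP     → (empty)
PUSH 6  → 6
PUSH -6 → 6 -6
EQ      → 0
STORE 1 → (empty)
LOAD 2  → -3
NEG     → 3
STORE 2 → (empty)
LOAD 2  → 3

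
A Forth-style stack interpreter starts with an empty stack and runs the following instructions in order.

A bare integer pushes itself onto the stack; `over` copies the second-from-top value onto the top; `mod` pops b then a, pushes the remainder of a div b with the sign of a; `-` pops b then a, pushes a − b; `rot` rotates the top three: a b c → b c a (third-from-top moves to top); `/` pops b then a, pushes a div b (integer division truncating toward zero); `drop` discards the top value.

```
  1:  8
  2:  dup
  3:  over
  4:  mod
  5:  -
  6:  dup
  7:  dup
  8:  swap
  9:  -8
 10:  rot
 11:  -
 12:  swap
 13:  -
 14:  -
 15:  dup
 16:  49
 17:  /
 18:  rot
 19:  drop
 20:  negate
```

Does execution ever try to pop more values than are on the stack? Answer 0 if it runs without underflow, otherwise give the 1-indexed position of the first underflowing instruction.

18

8    → [8]
dup  → [8, 8]
over → [8, 8, 8]
mod  → [8, 0]
-    → [8]
dup  → [8, 8]
dup  → [8, 8, 8]
swap → [8, 8, 8]
-8   → [8, 8, 8, -8]
rot  → [8, 8, -8, 8]
-    → [8, 8, -16]
swap → [8, -16, 8]
-    → [8, -24]
-    → [32]
dup  → [32, 32]
49   → [32, 32, 49]
/    → [32, 0]
rot  — needs 3 operands, stack has 2 → underflow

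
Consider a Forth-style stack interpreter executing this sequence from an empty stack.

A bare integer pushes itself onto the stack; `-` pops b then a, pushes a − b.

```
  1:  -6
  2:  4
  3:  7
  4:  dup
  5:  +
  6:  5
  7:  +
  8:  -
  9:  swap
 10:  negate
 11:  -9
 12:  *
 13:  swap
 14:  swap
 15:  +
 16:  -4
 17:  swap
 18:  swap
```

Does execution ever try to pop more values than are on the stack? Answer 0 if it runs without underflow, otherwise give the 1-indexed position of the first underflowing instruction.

0

-6     → -6
4      → -6 4
7      → -6 4 7
dup    → -6 4 7 7
+      → -6 4 14
5      → -6 4 14 5
+      → -6 4 19
-      → -6 -15
swap   → -15 -6
negate → -15 6
-9     → -15 6 -9
*      → -15 -54
swap   → -54 -15
swap   → -15 -54
+      → -69
-4     → -69 -4
swap   → -4 -69
swap   → -69 -4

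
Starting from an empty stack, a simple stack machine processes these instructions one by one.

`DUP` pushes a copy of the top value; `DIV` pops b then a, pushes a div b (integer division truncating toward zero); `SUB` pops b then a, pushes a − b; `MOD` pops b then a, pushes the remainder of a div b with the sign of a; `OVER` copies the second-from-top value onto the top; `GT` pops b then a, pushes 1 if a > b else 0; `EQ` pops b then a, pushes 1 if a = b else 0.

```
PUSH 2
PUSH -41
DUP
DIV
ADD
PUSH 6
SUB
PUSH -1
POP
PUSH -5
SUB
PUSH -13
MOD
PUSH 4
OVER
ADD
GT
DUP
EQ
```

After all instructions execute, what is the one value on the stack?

PUSH 2   -> 2
PUSH -41 -> 2 -41
DUP      -> 2 -41 -41
DIV      -> 2 1
ADD      -> 3
PUSH 6   -> 3 6
SUB      -> -3
PUSH -1  -> -3 -1
POP      -> -3
PUSH -5  -> -3 -5
SUB      -> 2
PUSH -13 -> 2 -13
MOD      -> 2
PUSH 4   -> 2 4
OVER     -> 2 4 2
ADD      -> 2 6
GT       -> 0
DUP      -> 0 0
EQ       -> 1

1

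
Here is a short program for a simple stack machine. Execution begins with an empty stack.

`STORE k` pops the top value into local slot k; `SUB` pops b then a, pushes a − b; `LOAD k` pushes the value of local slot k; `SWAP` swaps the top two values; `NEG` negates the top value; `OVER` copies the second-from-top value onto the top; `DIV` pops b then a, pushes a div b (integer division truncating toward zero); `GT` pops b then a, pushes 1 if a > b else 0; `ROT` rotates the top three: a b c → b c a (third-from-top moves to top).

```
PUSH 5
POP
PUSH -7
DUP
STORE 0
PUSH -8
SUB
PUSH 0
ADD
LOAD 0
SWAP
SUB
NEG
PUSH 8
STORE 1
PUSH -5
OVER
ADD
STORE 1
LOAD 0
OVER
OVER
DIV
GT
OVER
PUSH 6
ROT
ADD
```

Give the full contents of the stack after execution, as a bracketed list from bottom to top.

PUSH 5  → 5
POP     → (empty)
PUSH -7 → -7
DUP     → -7 -7
STORE 0 → -7
PUSH -8 → -7 -8
SUB     → 1
PUSH 0  → 1 0
ADD     → 1
LOAD 0  → 1 -7
SWAP    → -7 1
SUB     → -8
NEG     → 8
PUSH 8  → 8 8
STORE 1 → 8
PUSH -5 → 8 -5
OVER    → 8 -5 8
ADD     → 8 3
STORE 1 → 8
LOAD 0  → 8 -7
OVER    → 8 -7 8
OVER    → 8 -7 8 -7
DIV     → 8 -7 -1
GT      → 8 0
OVER    → 8 0 8
PUSH 6  → 8 0 8 6
ROT     → 8 8 6 0
ADD     → 8 8 6

[8, 8, 6]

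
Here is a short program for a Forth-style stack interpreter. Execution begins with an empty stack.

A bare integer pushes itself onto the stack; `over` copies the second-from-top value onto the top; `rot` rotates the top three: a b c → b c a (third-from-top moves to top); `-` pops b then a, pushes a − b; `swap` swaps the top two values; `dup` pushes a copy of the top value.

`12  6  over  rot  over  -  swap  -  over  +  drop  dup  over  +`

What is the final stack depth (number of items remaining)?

2

12    [12]
6     [12, 6]
over  [12, 6, 12]
rot   [6, 12, 12]
over  [6, 12, 12, 12]
-     [6, 12, 0]
swap  [6, 0, 12]
-     [6, -12]
over  [6, -12, 6]
+     [6, -6]
drop  [6]
dup   [6, 6]
over  [6, 6, 6]
+     [6, 12]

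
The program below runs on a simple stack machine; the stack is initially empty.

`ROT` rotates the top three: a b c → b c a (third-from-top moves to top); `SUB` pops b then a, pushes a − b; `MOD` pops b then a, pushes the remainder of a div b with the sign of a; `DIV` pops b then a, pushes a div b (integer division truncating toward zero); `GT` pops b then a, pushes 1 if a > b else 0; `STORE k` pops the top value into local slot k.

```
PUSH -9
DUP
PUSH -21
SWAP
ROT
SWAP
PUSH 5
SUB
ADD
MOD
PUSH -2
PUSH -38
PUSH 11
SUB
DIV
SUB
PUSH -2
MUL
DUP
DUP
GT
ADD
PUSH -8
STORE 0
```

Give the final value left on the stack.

PUSH -9   -9
DUP       -9 -9
PUSH -21  -9 -9 -21
SWAP      -9 -21 -9
ROT       -21 -9 -9
SWAP      -21 -9 -9
PUSH 5    -21 -9 -9 5
SUB       -21 -9 -14
ADD       -21 -23
MOD       -21
PUSH -2   -21 -2
PUSH -38  -21 -2 -38
PUSH 11   -21 -2 -38 11
SUB       -21 -2 -49
DIV       -21 0
SUB       -21
PUSH -2   -21 -2
MUL       42
DUP       42 42
DUP       42 42 42
GT        42 0
ADD       42
PUSH -8   42 -8
STORE 0   42

42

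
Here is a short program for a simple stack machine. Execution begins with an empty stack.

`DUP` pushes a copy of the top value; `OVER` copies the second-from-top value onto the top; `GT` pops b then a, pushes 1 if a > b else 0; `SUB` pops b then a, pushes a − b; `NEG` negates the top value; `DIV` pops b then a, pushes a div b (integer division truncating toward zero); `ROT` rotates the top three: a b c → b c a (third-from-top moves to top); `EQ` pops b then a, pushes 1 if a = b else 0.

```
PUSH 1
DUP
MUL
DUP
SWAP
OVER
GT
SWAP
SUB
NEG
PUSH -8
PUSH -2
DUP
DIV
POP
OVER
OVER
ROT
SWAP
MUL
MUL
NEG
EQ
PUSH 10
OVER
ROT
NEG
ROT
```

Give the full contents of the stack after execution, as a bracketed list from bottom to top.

[0, 0, 10]

PUSH 1  → [1]
DUP     → [1, 1]
MUL     → [1]
DUP     → [1, 1]
SWAP    → [1, 1]
OVER    → [1, 1, 1]
GT      → [1, 0]
SWAP    → [0, 1]
SUB     → [-1]
NEG     → [1]
PUSH -8 → [1, -8]
PUSH -2 → [1, -8, -2]
DUP     → [1, -8, -2, -2]
DIV     → [1, -8, 1]
POP     → [1, -8]
OVER    → [1, -8, 1]
OVER    → [1, -8, 1, -8]
ROT     → [1, 1, -8, -8]
SWAP    → [1, 1, -8, -8]
MUL     → [1, 1, 64]
MUL     → [1, 64]
NEG     → [1, -64]
EQ      → [0]
PUSH 10 → [0, 10]
OVER    → [0, 10, 0]
ROT     → [10, 0, 0]
NEG     → [10, 0, 0]
ROT     → [0, 0, 10]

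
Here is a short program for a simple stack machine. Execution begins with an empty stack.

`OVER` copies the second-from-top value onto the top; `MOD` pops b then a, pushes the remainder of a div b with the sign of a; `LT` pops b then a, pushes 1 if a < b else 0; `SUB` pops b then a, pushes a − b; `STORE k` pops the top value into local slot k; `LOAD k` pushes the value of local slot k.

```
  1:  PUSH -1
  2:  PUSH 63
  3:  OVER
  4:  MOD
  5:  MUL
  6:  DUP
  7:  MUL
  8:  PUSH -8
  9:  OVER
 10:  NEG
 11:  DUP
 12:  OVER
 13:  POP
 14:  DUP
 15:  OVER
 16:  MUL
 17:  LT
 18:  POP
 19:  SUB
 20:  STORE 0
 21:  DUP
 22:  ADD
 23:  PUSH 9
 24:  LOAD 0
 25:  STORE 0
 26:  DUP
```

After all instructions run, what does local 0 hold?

PUSH -1 : [-1]
PUSH 63 : [-1, 63]
OVER    : [-1, 63, -1]
MOD     : [-1, 0]
MUL     : [0]
DUP     : [0, 0]
MUL     : [0]
PUSH -8 : [0, -8]
OVER    : [0, -8, 0]
NEG     : [0, -8, 0]
DUP     : [0, -8, 0, 0]
OVER    : [0, -8, 0, 0, 0]
POP     : [0, -8, 0, 0]
DUP     : [0, -8, 0, 0, 0]
OVER    : [0, -8, 0, 0, 0, 0]
MUL     : [0, -8, 0, 0, 0]
LT      : [0, -8, 0, 0]
POP     : [0, -8, 0]
SUB     : [0, -8]
STORE 0 : [0]
DUP     : [0, 0]
ADD     : [0]
PUSH 9  : [0, 9]
LOAD 0  : [0, 9, -8]
STORE 0 : [0, 9]
DUP     : [0, 9, 9]

-8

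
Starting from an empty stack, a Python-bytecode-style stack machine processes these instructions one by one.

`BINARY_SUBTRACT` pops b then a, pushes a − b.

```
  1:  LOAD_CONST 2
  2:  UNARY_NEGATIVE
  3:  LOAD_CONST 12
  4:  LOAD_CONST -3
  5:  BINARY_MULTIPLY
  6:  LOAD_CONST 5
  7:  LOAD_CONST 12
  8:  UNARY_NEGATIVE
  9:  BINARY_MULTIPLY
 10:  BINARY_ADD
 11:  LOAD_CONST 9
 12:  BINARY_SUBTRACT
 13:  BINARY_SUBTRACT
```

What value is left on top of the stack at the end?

103

LOAD_CONST 2    → [2]
UNARY_NEGATIVE  → [-2]
LOAD_CONST 12   → [-2, 12]
LOAD_CONST -3   → [-2, 12, -3]
BINARY_MULTIPLY → [-2, -36]
LOAD_CONST 5    → [-2, -36, 5]
LOAD_CONST 12   → [-2, -36, 5, 12]
UNARY_NEGATIVE  → [-2, -36, 5, -12]
BINARY_MULTIPLY → [-2, -36, -60]
BINARY_ADD      → [-2, -96]
LOAD_CONST 9    → [-2, -96, 9]
BINARY_SUBTRACT → [-2, -105]
BINARY_SUBTRACT → [103]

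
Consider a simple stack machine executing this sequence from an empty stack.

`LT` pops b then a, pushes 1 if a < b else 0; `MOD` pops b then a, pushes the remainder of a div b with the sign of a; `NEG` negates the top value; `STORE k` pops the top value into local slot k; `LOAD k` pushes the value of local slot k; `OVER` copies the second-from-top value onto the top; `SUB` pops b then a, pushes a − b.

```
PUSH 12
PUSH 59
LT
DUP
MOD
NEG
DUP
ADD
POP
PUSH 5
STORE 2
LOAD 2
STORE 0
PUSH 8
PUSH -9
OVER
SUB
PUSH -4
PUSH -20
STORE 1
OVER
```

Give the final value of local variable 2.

5

PUSH 12  : 12
PUSH 59  : 12 59
LT       : 1
DUP      : 1 1
MOD      : 0
NEG      : 0
DUP      : 0 0
ADD      : 0
POP      : (empty)
PUSH 5   : 5
STORE 2  : (empty)
LOAD 2   : 5
STORE 0  : (empty)
PUSH 8   : 8
PUSH -9  : 8 -9
OVER     : 8 -9 8
SUB      : 8 -17
PUSH -4  : 8 -17 -4
PUSH -20 : 8 -17 -4 -20
STORE 1  : 8 -17 -4
OVER     : 8 -17 -4 -17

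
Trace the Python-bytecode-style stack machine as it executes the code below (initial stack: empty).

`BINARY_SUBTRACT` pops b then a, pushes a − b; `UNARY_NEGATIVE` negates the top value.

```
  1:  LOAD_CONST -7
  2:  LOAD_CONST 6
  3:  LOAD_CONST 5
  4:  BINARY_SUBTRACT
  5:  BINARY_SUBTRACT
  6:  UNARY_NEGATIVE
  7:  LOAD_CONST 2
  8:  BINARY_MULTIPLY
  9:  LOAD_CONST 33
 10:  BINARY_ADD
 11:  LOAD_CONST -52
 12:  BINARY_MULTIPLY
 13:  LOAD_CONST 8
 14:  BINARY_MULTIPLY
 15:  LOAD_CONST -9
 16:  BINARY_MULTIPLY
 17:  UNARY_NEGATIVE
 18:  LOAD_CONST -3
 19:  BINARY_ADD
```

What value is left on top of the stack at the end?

LOAD_CONST -7   → -7
LOAD_CONST 6    → -7 6
LOAD_CONST 5    → -7 6 5
BINARY_SUBTRACT → -7 1
BINARY_SUBTRACT → -8
UNARY_NEGATIVE  → 8
LOAD_CONST 2    → 8 2
BINARY_MULTIPLY → 16
LOAD_CONST 33   → 16 33
BINARY_ADD      → 49
LOAD_CONST -52  → 49 -52
BINARY_MULTIPLY → -2548
LOAD_CONST 8    → -2548 8
BINARY_MULTIPLY → -20384
LOAD_CONST -9   → -20384 -9
BINARY_MULTIPLY → 183456
UNARY_NEGATIVE  → -183456
LOAD_CONST -3   → -183456 -3
BINARY_ADD      → -183459

-183459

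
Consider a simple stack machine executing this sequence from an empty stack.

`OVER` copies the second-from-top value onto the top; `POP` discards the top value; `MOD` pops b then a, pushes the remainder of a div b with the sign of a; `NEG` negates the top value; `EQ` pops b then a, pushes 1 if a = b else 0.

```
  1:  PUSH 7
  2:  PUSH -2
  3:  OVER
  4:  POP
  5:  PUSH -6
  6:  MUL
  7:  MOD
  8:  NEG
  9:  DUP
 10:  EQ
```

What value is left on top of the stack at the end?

PUSH 7  : 7
PUSH -2 : 7 -2
OVER    : 7 -2 7
POP     : 7 -2
PUSH -6 : 7 -2 -6
MUL     : 7 12
MOD     : 7
NEG     : -7
DUP     : -7 -7
EQ      : 1

1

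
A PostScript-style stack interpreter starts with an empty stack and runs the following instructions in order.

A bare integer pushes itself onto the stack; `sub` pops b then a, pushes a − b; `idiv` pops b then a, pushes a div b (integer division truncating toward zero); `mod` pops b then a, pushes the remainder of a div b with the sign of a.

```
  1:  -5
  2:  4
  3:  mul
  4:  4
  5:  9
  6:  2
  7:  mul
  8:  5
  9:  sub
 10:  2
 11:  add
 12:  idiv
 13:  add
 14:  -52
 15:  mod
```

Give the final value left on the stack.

-20

-5   : -5
4    : -5 4
mul  : -20
4    : -20 4
9    : -20 4 9
2    : -20 4 9 2
mul  : -20 4 18
5    : -20 4 18 5
sub  : -20 4 13
2    : -20 4 13 2
add  : -20 4 15
idiv : -20 0
add  : -20
-52  : -20 -52
mod  : -20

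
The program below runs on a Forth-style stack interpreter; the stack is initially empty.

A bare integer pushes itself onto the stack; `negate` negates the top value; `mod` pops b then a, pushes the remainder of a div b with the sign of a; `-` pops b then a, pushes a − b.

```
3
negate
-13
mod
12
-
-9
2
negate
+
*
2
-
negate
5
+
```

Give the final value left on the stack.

3      -> 3
negate -> -3
-13    -> -3 -13
mod    -> -3
12     -> -3 12
-      -> -15
-9     -> -15 -9
2      -> -15 -9 2
negate -> -15 -9 -2
+      -> -15 -11
*      -> 165
2      -> 165 2
-      -> 163
negate -> -163
5      -> -163 5
+      -> -158

-158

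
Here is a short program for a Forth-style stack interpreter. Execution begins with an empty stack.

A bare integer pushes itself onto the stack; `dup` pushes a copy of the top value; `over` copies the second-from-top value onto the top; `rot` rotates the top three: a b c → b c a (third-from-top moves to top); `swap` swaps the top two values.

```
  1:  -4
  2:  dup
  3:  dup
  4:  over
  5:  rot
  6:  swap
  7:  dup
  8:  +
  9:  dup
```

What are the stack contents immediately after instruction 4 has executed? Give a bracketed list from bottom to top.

-4   : [-4]
dup  : [-4, -4]
dup  : [-4, -4, -4]
over : [-4, -4, -4, -4]

[-4, -4, -4, -4]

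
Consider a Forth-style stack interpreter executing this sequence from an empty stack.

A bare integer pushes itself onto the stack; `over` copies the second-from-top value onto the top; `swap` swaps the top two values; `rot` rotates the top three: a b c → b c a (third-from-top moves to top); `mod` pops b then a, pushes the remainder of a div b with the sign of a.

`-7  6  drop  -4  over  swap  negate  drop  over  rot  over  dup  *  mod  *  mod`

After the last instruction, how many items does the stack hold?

-7      -7
6       -7 6
drop    -7
-4      -7 -4
over    -7 -4 -7
swap    -7 -7 -4
negate  -7 -7 4
drop    -7 -7
over    -7 -7 -7
rot     -7 -7 -7
over    -7 -7 -7 -7
dup     -7 -7 -7 -7 -7
*       -7 -7 -7 49
mod     -7 -7 -7
*       -7 49
mod     -7

1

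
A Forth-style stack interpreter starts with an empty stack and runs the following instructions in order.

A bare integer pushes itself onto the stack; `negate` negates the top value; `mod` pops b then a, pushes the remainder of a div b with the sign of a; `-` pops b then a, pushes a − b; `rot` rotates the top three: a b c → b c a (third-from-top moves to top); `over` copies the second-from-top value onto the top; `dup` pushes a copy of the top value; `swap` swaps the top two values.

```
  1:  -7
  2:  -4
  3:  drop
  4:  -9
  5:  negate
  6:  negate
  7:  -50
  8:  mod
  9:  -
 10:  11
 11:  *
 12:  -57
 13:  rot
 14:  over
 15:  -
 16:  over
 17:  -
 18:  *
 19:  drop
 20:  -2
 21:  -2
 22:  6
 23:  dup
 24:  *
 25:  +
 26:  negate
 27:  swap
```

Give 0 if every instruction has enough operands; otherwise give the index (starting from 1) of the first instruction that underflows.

13

-7     → [-7]
-4     → [-7, -4]
drop   → [-7]
-9     → [-7, -9]
negate → [-7, 9]
negate → [-7, -9]
-50    → [-7, -9, -50]
mod    → [-7, -9]
-      → [2]
11     → [2, 11]
*      → [22]
-57    → [22, -57]
rot  — needs 3 operands, stack has 2 → underflow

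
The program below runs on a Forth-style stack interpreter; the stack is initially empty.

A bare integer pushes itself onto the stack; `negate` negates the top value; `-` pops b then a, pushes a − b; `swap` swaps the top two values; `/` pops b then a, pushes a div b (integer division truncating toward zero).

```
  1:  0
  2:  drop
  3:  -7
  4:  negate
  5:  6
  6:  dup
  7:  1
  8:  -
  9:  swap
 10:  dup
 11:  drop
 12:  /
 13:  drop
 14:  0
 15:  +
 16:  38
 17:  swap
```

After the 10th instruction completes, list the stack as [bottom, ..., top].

0       [0]
drop    []
-7      [-7]
negate  [7]
6       [7, 6]
dup     [7, 6, 6]
1       [7, 6, 6, 1]
-       [7, 6, 5]
swap    [7, 5, 6]
dup     [7, 5, 6, 6]

[7, 5, 6, 6]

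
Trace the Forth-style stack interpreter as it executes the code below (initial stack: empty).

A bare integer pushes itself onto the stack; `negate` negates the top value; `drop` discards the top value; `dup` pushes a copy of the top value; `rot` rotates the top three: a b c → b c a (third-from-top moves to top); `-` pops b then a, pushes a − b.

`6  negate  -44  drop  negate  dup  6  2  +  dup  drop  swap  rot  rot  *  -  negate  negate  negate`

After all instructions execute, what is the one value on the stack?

6      : [6]
negate : [-6]
-44    : [-6, -44]
drop   : [-6]
negate : [6]
dup    : [6, 6]
6      : [6, 6, 6]
2      : [6, 6, 6, 2]
+      : [6, 6, 8]
dup    : [6, 6, 8, 8]
drop   : [6, 6, 8]
swap   : [6, 8, 6]
rot    : [8, 6, 6]
rot    : [6, 6, 8]
*      : [6, 48]
-      : [-42]
negate : [42]
negate : [-42]
negate : [42]

42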